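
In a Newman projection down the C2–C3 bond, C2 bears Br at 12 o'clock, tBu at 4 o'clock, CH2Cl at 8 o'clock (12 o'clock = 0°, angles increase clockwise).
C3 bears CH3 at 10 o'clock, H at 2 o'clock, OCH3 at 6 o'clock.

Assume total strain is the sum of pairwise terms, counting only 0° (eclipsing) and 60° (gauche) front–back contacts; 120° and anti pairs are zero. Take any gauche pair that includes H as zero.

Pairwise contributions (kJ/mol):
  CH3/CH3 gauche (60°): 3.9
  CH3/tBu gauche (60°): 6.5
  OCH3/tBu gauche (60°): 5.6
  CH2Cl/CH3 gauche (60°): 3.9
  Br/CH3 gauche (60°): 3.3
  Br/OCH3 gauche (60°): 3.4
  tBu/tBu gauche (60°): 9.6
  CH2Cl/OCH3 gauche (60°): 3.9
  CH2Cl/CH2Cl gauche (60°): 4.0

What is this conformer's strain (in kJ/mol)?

16.7 kJ/mol

This conformer (staggered): Br–CH3 gauche, tBu–OCH3 gauche, CH2Cl–CH3 gauche, CH2Cl–OCH3 gauche; 3.3 + 5.6 + 3.9 + 3.9 = 16.7 kJ/mol.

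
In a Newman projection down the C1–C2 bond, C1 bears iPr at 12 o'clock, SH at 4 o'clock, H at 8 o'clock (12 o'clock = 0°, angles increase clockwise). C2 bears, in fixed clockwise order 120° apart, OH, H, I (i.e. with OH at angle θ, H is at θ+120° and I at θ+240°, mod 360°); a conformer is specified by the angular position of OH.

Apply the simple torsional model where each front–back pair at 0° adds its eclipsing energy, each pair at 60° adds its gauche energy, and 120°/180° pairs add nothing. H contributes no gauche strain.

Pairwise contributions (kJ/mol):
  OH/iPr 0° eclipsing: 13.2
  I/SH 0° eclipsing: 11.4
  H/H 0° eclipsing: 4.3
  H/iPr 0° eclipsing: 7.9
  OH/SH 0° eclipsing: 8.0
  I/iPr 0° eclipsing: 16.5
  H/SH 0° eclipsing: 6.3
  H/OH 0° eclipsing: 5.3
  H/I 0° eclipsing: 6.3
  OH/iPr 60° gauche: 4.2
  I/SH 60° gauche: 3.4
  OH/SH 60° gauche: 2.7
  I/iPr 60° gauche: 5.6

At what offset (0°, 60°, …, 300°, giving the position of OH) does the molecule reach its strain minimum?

OH at 0° (eclipsed): iPr(0°)/OH(0°) eclipsed 13.2; SH(120°)/H(120°) eclipsed 6.3; H(240°)/I(240°) eclipsed 6.3 → 25.8 kJ/mol.
OH at 60° (staggered): iPr(0°)/OH(60°) gauche 4.2; iPr(0°)/I(300°) gauche 5.6; SH(120°)/OH(60°) gauche 2.7 → 12.5 kJ/mol.
OH at 120° (eclipsed): iPr(0°)/I(0°) eclipsed 16.5; SH(120°)/OH(120°) eclipsed 8.0; H(240°)/H(240°) eclipsed 4.3 → 28.8 kJ/mol.
OH at 180° (staggered): iPr(0°)/I(60°) gauche 5.6; SH(120°)/OH(180°) gauche 2.7; SH(120°)/I(60°) gauche 3.4 → 11.7 kJ/mol.
OH at 240° (eclipsed): iPr(0°)/H(0°) eclipsed 7.9; SH(120°)/I(120°) eclipsed 11.4; H(240°)/OH(240°) eclipsed 5.3 → 24.6 kJ/mol.
OH at 300° (staggered): iPr(0°)/OH(300°) gauche 4.2; SH(120°)/I(180°) gauche 3.4 → 7.6 kJ/mol.
The minimum (7.6 kJ/mol) occurs with OH at 300°.

300°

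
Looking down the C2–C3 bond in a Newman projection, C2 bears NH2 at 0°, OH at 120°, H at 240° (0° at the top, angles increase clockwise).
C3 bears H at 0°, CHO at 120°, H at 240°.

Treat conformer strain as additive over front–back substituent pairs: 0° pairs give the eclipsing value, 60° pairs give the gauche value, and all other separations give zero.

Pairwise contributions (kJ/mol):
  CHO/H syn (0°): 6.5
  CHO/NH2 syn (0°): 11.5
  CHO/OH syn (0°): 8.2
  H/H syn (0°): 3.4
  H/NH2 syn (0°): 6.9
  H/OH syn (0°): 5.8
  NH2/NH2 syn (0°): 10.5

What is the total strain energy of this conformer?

This conformer (eclipsed): NH2–H eclipsed, OH–CHO eclipsed, H–H eclipsed; 6.9 + 8.2 + 3.4 = 18.5 kJ/mol.

18.5 kJ/mol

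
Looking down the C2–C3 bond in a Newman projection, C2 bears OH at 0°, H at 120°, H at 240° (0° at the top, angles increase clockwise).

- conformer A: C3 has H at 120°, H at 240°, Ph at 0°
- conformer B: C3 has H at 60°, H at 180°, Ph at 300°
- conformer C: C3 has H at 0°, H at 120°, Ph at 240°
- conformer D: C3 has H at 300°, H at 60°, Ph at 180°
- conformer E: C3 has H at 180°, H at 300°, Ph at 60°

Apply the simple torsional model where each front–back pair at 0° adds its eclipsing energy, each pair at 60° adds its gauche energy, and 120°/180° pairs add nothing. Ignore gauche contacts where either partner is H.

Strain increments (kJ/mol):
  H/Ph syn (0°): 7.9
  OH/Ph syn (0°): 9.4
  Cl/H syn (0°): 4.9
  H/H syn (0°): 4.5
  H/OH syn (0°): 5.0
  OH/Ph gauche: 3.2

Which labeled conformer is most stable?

A is eclipsed. OH at 0° is eclipsed with Ph at 0° (9.4); H at 120° is eclipsed with H at 120° (4.5); H at 240° is eclipsed with H at 240° (4.5). Total 18.4 kJ/mol.
B is staggered. OH at 0° is gauche with Ph at 300° (3.2). Total 3.2 kJ/mol.
C is eclipsed. OH at 0° is eclipsed with H at 0° (5.0); H at 120° is eclipsed with H at 120° (4.5); H at 240° is eclipsed with Ph at 240° (7.9). Total 17.4 kJ/mol.
D (staggered): no non-H gauche contacts → 0.0 kJ/mol.
E is staggered. OH at 0° is gauche with Ph at 60° (3.2). Total 3.2 kJ/mol.
D has the lowest total (0.0 kJ/mol).

D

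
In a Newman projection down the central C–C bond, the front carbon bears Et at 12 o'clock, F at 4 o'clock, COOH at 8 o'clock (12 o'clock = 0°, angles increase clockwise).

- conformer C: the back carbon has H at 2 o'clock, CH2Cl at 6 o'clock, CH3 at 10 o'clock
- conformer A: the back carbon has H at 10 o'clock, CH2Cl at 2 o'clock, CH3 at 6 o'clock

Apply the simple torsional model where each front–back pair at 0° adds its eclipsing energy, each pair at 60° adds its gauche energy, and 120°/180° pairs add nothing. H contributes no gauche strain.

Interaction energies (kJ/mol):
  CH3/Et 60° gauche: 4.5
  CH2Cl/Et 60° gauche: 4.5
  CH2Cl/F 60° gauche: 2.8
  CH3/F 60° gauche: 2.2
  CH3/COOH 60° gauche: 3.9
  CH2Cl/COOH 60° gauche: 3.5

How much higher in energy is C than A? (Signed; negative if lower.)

+1.3 kJ/mol

C (staggered): Et(0°)/CH3(300°) gauche 4.5; F(120°)/CH2Cl(180°) gauche 2.8; COOH(240°)/CH2Cl(180°) gauche 3.5; COOH(240°)/CH3(300°) gauche 3.9 → 14.7 kJ/mol.
A (staggered): Et(0°)/CH2Cl(60°) gauche 4.5; F(120°)/CH2Cl(60°) gauche 2.8; F(120°)/CH3(180°) gauche 2.2; COOH(240°)/CH3(180°) gauche 3.9 → 13.4 kJ/mol.
E(C) − E(A) = 14.7 − 13.4 = +1.3 kJ/mol.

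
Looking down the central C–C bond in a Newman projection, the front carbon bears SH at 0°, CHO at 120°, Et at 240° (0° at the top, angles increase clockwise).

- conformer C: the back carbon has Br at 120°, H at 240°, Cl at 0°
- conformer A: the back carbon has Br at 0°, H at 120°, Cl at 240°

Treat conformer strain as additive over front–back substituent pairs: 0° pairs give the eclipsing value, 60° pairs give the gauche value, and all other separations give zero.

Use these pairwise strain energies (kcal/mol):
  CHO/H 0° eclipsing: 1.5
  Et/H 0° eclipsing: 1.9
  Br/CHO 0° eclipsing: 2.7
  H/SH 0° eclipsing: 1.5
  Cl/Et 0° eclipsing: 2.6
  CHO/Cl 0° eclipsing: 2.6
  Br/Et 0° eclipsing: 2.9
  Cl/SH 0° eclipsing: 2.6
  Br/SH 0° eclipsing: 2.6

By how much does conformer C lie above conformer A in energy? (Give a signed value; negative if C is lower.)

+0.5 kcal/mol

C (eclipsed): SH–Cl eclipsed, CHO–Br eclipsed, Et–H eclipsed; 2.6 + 2.7 + 1.9 = 7.2 kcal/mol.
A (eclipsed): SH–Br eclipsed, CHO–H eclipsed, Et–Cl eclipsed; 2.6 + 1.5 + 2.6 = 6.7 kcal/mol.
E(C) − E(A) = 7.2 − 6.7 = +0.5 kcal/mol.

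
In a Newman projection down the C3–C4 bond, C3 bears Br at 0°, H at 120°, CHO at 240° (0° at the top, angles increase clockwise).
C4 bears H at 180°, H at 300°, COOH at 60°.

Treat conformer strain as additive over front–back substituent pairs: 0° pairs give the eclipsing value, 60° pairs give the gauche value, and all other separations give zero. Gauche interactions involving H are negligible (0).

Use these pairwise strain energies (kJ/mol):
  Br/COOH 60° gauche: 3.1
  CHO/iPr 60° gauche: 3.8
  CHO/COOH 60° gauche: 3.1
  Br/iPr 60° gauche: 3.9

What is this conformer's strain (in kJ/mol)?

This conformer is staggered. Br at 0° is gauche with COOH at 60° (3.1). Total 3.1 kJ/mol.

3.1 kJ/mol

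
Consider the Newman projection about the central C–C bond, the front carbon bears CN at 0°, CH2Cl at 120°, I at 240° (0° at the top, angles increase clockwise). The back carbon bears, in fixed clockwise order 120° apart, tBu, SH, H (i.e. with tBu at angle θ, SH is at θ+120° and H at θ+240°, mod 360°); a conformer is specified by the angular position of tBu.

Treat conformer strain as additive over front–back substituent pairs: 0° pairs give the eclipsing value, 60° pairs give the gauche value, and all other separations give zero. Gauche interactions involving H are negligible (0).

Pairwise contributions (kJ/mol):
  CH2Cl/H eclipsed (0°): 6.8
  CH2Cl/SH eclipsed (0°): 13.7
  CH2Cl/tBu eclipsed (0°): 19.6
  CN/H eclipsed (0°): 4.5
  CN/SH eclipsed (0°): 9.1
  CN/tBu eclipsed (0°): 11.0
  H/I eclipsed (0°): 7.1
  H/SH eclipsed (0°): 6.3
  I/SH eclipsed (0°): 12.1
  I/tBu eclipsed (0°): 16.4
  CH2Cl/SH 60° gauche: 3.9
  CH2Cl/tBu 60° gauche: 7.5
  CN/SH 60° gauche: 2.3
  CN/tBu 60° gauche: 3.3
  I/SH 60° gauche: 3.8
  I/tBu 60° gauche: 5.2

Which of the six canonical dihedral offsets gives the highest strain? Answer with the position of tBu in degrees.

tBu at 0° (eclipsed): CN(0°)/tBu(0°) eclipsed 11.0; CH2Cl(120°)/SH(120°) eclipsed 13.7; I(240°)/H(240°) eclipsed 7.1 → 31.8 kJ/mol.
tBu at 60° (staggered): CN(0°)/tBu(60°) gauche 3.3; CH2Cl(120°)/tBu(60°) gauche 7.5; CH2Cl(120°)/SH(180°) gauche 3.9; I(240°)/SH(180°) gauche 3.8 → 18.5 kJ/mol.
tBu at 120° (eclipsed): CN(0°)/H(0°) eclipsed 4.5; CH2Cl(120°)/tBu(120°) eclipsed 19.6; I(240°)/SH(240°) eclipsed 12.1 → 36.2 kJ/mol.
tBu at 180° (staggered): CN(0°)/SH(300°) gauche 2.3; CH2Cl(120°)/tBu(180°) gauche 7.5; I(240°)/tBu(180°) gauche 5.2; I(240°)/SH(300°) gauche 3.8 → 18.8 kJ/mol.
tBu at 240° (eclipsed): CN(0°)/SH(0°) eclipsed 9.1; CH2Cl(120°)/H(120°) eclipsed 6.8; I(240°)/tBu(240°) eclipsed 16.4 → 32.3 kJ/mol.
tBu at 300° (staggered): CN(0°)/tBu(300°) gauche 3.3; CN(0°)/SH(60°) gauche 2.3; CH2Cl(120°)/SH(60°) gauche 3.9; I(240°)/tBu(300°) gauche 5.2 → 14.7 kJ/mol.
The maximum (36.2 kJ/mol) occurs with tBu at 120°.

120°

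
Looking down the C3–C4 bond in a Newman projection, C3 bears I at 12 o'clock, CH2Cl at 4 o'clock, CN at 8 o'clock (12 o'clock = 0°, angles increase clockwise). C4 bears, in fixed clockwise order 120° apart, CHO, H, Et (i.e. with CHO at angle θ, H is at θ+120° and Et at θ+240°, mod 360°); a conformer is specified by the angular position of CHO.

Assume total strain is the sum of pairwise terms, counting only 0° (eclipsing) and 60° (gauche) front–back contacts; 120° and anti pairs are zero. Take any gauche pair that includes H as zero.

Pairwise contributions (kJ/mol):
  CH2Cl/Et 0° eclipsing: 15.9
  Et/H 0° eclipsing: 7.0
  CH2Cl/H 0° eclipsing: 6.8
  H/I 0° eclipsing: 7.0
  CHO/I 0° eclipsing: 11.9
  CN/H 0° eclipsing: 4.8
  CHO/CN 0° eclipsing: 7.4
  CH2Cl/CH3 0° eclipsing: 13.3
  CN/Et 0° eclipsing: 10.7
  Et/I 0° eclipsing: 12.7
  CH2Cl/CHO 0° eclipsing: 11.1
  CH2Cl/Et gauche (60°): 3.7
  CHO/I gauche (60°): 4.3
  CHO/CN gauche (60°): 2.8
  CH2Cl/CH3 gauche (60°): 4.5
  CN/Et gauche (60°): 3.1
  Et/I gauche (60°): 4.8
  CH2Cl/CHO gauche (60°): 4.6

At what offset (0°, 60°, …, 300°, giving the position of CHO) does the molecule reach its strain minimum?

CHO at 0° (eclipsed): I–CHO eclipsed, CH2Cl–H eclipsed, CN–Et eclipsed; 11.9 + 6.8 + 10.7 = 29.4 kJ/mol.
CHO at 60° (staggered): I–CHO gauche, I–Et gauche, CH2Cl–CHO gauche, CN–Et gauche; 4.3 + 4.8 + 4.6 + 3.1 = 16.8 kJ/mol.
CHO at 120° (eclipsed): I–Et eclipsed, CH2Cl–CHO eclipsed, CN–H eclipsed; 12.7 + 11.1 + 4.8 = 28.6 kJ/mol.
CHO at 180° (staggered): I–Et gauche, CH2Cl–CHO gauche, CH2Cl–Et gauche, CN–CHO gauche; 4.8 + 4.6 + 3.7 + 2.8 = 15.9 kJ/mol.
CHO at 240° (eclipsed): I–H eclipsed, CH2Cl–Et eclipsed, CN–CHO eclipsed; 7.0 + 15.9 + 7.4 = 30.3 kJ/mol.
CHO at 300° (staggered): I–CHO gauche, CH2Cl–Et gauche, CN–CHO gauche, CN–Et gauche; 4.3 + 3.7 + 2.8 + 3.1 = 13.9 kJ/mol.
The minimum (13.9 kJ/mol) occurs with CHO at 300°.

300°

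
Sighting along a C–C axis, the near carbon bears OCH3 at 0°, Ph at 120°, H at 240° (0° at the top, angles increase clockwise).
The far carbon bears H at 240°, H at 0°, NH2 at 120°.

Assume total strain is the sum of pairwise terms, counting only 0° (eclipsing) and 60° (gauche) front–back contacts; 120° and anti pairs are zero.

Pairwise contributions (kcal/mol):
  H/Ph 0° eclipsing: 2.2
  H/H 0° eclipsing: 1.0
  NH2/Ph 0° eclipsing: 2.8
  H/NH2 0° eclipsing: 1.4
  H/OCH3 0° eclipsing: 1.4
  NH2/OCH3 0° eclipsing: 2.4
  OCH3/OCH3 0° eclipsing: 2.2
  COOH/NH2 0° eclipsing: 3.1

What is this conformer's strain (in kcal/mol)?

This conformer is eclipsed. OCH3 at 0° is eclipsed with H at 0° (1.4); Ph at 120° is eclipsed with NH2 at 120° (2.8); H at 240° is eclipsed with H at 240° (1.0). Total 5.2 kcal/mol.

5.2 kcal/mol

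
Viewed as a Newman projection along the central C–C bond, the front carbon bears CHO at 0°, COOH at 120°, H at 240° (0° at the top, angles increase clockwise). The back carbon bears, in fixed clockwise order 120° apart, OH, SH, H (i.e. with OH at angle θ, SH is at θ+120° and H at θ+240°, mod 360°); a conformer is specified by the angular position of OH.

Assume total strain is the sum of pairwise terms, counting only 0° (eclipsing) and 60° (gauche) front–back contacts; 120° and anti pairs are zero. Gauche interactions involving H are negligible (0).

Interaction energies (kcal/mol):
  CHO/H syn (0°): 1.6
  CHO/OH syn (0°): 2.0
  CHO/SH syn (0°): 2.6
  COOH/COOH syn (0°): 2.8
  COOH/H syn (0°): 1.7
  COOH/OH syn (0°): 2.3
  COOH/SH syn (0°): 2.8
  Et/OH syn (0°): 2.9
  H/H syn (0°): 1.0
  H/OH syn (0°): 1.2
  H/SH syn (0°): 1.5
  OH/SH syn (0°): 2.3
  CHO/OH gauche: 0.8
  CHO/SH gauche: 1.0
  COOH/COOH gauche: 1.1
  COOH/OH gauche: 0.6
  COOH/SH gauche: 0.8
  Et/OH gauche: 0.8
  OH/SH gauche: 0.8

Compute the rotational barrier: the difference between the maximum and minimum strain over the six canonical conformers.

OH at 0° (eclipsed): CHO–OH eclipsed, COOH–SH eclipsed, H–H eclipsed; 2.0 + 2.8 + 1.0 = 5.8 kcal/mol.
OH at 60° (staggered): CHO–OH gauche, COOH–OH gauche, COOH–SH gauche; 0.8 + 0.6 + 0.8 = 2.2 kcal/mol.
OH at 120° (eclipsed): CHO–H eclipsed, COOH–OH eclipsed, H–SH eclipsed; 1.6 + 2.3 + 1.5 = 5.4 kcal/mol.
OH at 180° (staggered): CHO–SH gauche, COOH–OH gauche; 1.0 + 0.6 = 1.6 kcal/mol.
OH at 240° (eclipsed): CHO–SH eclipsed, COOH–H eclipsed, H–OH eclipsed; 2.6 + 1.7 + 1.2 = 5.5 kcal/mol.
OH at 300° (staggered): CHO–OH gauche, CHO–SH gauche, COOH–SH gauche; 0.8 + 1.0 + 0.8 = 2.6 kcal/mol.
Max at 0° (5.8 kcal/mol), min at 180° (1.6 kcal/mol); barrier = 4.2 kcal/mol.

4.2 kcal/mol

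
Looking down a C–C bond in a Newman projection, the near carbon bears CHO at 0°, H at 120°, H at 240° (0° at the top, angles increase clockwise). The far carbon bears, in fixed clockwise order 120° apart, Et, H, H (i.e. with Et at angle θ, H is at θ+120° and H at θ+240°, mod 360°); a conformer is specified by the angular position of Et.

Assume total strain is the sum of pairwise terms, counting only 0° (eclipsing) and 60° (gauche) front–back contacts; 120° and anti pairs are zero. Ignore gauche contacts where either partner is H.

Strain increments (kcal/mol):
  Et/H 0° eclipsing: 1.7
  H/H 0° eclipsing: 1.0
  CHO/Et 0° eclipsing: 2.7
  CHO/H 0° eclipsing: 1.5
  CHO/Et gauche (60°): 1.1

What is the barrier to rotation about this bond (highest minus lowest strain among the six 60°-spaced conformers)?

4.7 kcal/mol

Et at 0° (eclipsed): CHO–Et eclipsed, H–H eclipsed, H–H eclipsed; 2.7 + 1.0 + 1.0 = 4.7 kcal/mol.
Et at 60° (staggered): CHO–Et gauche; 1.1 = 1.1 kcal/mol.
Et at 120° (eclipsed): CHO–H eclipsed, H–Et eclipsed, H–H eclipsed; 1.5 + 1.7 + 1.0 = 4.2 kcal/mol.
Et at 180° (staggered): no non-H gauche contacts → 0.0 kcal/mol.
Et at 240° (eclipsed): CHO–H eclipsed, H–H eclipsed, H–Et eclipsed; 1.5 + 1.0 + 1.7 = 4.2 kcal/mol.
Et at 300° (staggered): CHO–Et gauche; 1.1 = 1.1 kcal/mol.
Max at 0° (4.7 kcal/mol), min at 180° (0.0 kcal/mol); barrier = 4.7 kcal/mol.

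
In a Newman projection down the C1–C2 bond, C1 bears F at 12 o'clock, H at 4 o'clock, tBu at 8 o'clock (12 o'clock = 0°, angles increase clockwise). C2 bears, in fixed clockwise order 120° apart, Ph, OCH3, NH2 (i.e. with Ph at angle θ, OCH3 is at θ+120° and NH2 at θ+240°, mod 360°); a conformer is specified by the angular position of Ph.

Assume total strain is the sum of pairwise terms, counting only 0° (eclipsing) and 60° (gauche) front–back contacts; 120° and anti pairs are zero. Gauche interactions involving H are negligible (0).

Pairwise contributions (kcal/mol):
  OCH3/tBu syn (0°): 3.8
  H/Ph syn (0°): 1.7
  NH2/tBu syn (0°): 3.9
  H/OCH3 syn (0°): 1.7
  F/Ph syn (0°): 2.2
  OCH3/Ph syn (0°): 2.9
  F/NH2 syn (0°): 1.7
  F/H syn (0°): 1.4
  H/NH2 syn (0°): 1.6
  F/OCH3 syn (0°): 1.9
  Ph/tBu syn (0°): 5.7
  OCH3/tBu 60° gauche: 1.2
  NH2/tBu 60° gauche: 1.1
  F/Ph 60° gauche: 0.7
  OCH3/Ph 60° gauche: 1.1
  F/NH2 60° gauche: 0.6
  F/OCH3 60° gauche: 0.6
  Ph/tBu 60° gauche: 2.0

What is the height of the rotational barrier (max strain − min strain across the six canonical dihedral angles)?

5.6 kcal/mol

Ph at 0° (eclipsed): F–Ph eclipsed, H–OCH3 eclipsed, tBu–NH2 eclipsed; 2.2 + 1.7 + 3.9 = 7.8 kcal/mol.
Ph at 60° (staggered): F–Ph gauche, F–NH2 gauche, tBu–OCH3 gauche, tBu–NH2 gauche; 0.7 + 0.6 + 1.2 + 1.1 = 3.6 kcal/mol.
Ph at 120° (eclipsed): F–NH2 eclipsed, H–Ph eclipsed, tBu–OCH3 eclipsed; 1.7 + 1.7 + 3.8 = 7.2 kcal/mol.
Ph at 180° (staggered): F–OCH3 gauche, F–NH2 gauche, tBu–Ph gauche, tBu–OCH3 gauche; 0.6 + 0.6 + 2.0 + 1.2 = 4.4 kcal/mol.
Ph at 240° (eclipsed): F–OCH3 eclipsed, H–NH2 eclipsed, tBu–Ph eclipsed; 1.9 + 1.6 + 5.7 = 9.2 kcal/mol.
Ph at 300° (staggered): F–Ph gauche, F–OCH3 gauche, tBu–Ph gauche, tBu–NH2 gauche; 0.7 + 0.6 + 2.0 + 1.1 = 4.4 kcal/mol.
Max at 240° (9.2 kcal/mol), min at 60° (3.6 kcal/mol); barrier = 5.6 kcal/mol.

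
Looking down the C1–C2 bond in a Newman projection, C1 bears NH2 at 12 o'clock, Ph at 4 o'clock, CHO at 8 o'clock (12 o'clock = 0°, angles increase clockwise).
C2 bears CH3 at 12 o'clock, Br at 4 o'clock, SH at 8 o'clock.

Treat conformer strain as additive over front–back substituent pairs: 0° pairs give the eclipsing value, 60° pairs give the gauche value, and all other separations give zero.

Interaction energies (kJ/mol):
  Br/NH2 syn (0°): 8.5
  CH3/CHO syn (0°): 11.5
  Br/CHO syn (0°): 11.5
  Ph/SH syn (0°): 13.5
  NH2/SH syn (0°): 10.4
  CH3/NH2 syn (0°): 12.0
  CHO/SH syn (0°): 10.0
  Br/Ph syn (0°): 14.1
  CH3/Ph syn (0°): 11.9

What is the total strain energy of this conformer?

36.1 kJ/mol

This conformer (eclipsed): NH2(0°)/CH3(0°) eclipsed 12.0; Ph(120°)/Br(120°) eclipsed 14.1; CHO(240°)/SH(240°) eclipsed 10.0 → 36.1 kJ/mol.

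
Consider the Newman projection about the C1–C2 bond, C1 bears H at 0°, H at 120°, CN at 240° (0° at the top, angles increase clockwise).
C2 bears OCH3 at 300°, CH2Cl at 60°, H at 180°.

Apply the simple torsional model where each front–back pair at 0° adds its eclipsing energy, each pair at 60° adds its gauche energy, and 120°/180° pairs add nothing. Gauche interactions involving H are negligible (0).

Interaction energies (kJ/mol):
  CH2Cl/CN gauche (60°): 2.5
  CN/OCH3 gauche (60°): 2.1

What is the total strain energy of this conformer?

2.1 kJ/mol

This conformer is staggered. CN at 240° is gauche with OCH3 at 300° (2.1). Total 2.1 kJ/mol.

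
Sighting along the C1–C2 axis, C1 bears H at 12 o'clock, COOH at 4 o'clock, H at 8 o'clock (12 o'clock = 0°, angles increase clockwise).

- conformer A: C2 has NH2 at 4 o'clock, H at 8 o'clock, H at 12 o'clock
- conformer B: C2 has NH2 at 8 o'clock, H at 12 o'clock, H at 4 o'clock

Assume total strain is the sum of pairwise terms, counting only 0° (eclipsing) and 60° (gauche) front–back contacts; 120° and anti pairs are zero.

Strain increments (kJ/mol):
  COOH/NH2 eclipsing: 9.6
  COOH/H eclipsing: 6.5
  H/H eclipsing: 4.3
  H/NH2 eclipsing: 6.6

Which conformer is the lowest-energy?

B

A (eclipsed): H(0°)/H(0°) eclipsed 4.3; COOH(120°)/NH2(120°) eclipsed 9.6; H(240°)/H(240°) eclipsed 4.3 → 18.2 kJ/mol.
B (eclipsed): H(0°)/H(0°) eclipsed 4.3; COOH(120°)/H(120°) eclipsed 6.5; H(240°)/NH2(240°) eclipsed 6.6 → 17.4 kJ/mol.
B has the lowest total (17.4 kJ/mol).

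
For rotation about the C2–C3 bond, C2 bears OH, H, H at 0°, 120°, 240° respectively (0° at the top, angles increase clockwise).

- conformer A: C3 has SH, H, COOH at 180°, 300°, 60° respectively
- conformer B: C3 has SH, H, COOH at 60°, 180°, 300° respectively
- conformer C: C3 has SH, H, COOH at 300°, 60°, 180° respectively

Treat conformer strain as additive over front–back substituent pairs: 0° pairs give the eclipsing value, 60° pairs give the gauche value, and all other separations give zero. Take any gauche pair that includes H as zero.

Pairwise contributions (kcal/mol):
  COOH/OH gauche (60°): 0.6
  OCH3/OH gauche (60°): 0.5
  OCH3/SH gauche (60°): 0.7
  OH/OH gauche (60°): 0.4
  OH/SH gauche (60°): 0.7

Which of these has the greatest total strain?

B

A is staggered. OH at 0° is gauche with COOH at 60° (0.6). Total 0.6 kcal/mol.
B is staggered. OH at 0° is gauche with SH at 60° (0.7); OH at 0° is gauche with COOH at 300° (0.6). Total 1.3 kcal/mol.
C is staggered. OH at 0° is gauche with SH at 300° (0.7). Total 0.7 kcal/mol.
B has the highest total (1.3 kcal/mol).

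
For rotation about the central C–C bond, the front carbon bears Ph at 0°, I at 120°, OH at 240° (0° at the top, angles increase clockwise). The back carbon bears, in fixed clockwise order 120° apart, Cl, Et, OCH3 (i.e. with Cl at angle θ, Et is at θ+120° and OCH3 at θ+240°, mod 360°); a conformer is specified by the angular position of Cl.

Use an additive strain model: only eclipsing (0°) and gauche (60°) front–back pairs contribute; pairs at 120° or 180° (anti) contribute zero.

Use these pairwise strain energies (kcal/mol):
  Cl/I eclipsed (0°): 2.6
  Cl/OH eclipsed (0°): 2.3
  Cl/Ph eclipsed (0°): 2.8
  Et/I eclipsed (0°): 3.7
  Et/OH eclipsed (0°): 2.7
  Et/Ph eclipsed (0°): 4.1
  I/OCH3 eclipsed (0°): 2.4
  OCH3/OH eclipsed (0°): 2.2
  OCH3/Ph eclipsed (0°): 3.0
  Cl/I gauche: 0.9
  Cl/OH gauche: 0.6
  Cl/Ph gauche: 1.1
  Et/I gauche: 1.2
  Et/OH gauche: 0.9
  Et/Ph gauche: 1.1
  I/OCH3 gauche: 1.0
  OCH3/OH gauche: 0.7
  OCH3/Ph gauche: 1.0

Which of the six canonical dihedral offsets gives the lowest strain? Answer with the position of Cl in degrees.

Cl at 0° (eclipsed): Ph–Cl eclipsed, I–Et eclipsed, OH–OCH3 eclipsed; 2.8 + 3.7 + 2.2 = 8.7 kcal/mol.
Cl at 60° (staggered): Ph–Cl gauche, Ph–OCH3 gauche, I–Cl gauche, I–Et gauche, OH–Et gauche, OH–OCH3 gauche; 1.1 + 1.0 + 0.9 + 1.2 + 0.9 + 0.7 = 5.8 kcal/mol.
Cl at 120° (eclipsed): Ph–OCH3 eclipsed, I–Cl eclipsed, OH–Et eclipsed; 3.0 + 2.6 + 2.7 = 8.3 kcal/mol.
Cl at 180° (staggered): Ph–Et gauche, Ph–OCH3 gauche, I–Cl gauche, I–OCH3 gauche, OH–Cl gauche, OH–Et gauche; 1.1 + 1.0 + 0.9 + 1.0 + 0.6 + 0.9 = 5.5 kcal/mol.
Cl at 240° (eclipsed): Ph–Et eclipsed, I–OCH3 eclipsed, OH–Cl eclipsed; 4.1 + 2.4 + 2.3 = 8.8 kcal/mol.
Cl at 300° (staggered): Ph–Cl gauche, Ph–Et gauche, I–Et gauche, I–OCH3 gauche, OH–Cl gauche, OH–OCH3 gauche; 1.1 + 1.1 + 1.2 + 1.0 + 0.6 + 0.7 = 5.7 kcal/mol.
The minimum (5.5 kcal/mol) occurs with Cl at 180°.

180°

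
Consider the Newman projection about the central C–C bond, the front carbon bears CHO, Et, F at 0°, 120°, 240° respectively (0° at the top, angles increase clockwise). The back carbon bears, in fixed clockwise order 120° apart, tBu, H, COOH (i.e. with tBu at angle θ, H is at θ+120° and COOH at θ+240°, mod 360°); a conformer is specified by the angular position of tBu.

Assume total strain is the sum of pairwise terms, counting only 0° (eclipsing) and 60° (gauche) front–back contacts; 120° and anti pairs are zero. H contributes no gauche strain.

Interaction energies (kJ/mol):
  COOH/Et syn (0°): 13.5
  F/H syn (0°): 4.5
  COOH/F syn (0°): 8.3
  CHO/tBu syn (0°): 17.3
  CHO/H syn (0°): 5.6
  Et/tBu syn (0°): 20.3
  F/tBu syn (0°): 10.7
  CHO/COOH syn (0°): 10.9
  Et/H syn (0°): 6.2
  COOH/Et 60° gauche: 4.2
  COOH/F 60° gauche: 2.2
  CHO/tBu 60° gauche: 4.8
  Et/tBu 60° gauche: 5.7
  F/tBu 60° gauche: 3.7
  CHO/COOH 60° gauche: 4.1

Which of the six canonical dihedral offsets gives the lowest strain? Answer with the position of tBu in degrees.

tBu at 0° (eclipsed): CHO–tBu eclipsed, Et–H eclipsed, F–COOH eclipsed; 17.3 + 6.2 + 8.3 = 31.8 kJ/mol.
tBu at 60° (staggered): CHO–tBu gauche, CHO–COOH gauche, Et–tBu gauche, F–COOH gauche; 4.8 + 4.1 + 5.7 + 2.2 = 16.8 kJ/mol.
tBu at 120° (eclipsed): CHO–COOH eclipsed, Et–tBu eclipsed, F–H eclipsed; 10.9 + 20.3 + 4.5 = 35.7 kJ/mol.
tBu at 180° (staggered): CHO–COOH gauche, Et–tBu gauche, Et–COOH gauche, F–tBu gauche; 4.1 + 5.7 + 4.2 + 3.7 = 17.7 kJ/mol.
tBu at 240° (eclipsed): CHO–H eclipsed, Et–COOH eclipsed, F–tBu eclipsed; 5.6 + 13.5 + 10.7 = 29.8 kJ/mol.
tBu at 300° (staggered): CHO–tBu gauche, Et–COOH gauche, F–tBu gauche, F–COOH gauche; 4.8 + 4.2 + 3.7 + 2.2 = 14.9 kJ/mol.
The minimum (14.9 kJ/mol) occurs with tBu at 300°.

300°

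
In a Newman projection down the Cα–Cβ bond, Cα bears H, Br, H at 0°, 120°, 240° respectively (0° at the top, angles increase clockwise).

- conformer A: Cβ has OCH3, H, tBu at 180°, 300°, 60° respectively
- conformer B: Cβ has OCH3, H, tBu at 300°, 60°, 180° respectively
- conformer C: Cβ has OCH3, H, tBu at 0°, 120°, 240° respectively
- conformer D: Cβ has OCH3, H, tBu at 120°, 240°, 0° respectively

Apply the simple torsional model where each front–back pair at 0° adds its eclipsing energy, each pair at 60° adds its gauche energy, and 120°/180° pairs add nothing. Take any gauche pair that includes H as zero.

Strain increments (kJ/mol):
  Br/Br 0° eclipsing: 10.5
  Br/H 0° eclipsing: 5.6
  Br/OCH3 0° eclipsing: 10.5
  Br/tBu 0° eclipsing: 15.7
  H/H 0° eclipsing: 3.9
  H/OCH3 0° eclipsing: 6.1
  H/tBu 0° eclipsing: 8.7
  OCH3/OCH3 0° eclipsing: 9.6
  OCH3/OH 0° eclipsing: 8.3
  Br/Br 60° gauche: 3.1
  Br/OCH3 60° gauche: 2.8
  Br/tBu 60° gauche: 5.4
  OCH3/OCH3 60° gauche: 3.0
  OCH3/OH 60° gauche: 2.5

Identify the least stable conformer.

D

A (staggered): Br(120°)/OCH3(180°) gauche 2.8; Br(120°)/tBu(60°) gauche 5.4 → 8.2 kJ/mol.
B (staggered): Br(120°)/tBu(180°) gauche 5.4 → 5.4 kJ/mol.
C (eclipsed): H(0°)/OCH3(0°) eclipsed 6.1; Br(120°)/H(120°) eclipsed 5.6; H(240°)/tBu(240°) eclipsed 8.7 → 20.4 kJ/mol.
D (eclipsed): H(0°)/tBu(0°) eclipsed 8.7; Br(120°)/OCH3(120°) eclipsed 10.5; H(240°)/H(240°) eclipsed 3.9 → 23.1 kJ/mol.
D has the highest total (23.1 kJ/mol).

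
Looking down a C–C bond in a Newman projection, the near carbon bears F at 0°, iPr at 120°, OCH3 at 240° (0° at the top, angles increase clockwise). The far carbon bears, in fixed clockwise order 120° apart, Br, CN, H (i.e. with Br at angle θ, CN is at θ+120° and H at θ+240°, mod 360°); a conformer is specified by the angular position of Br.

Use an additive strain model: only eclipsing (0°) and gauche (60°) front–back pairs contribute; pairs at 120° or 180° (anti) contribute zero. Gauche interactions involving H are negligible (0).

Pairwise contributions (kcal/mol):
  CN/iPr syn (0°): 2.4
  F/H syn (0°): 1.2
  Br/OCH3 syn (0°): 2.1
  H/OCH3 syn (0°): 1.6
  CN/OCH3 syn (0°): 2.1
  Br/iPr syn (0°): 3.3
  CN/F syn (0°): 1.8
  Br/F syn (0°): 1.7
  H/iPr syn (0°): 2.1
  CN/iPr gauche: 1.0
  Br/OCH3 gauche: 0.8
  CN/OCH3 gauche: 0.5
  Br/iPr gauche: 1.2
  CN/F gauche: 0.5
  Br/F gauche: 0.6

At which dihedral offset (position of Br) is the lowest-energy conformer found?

Br at 0° is eclipsed. F at 0° is eclipsed with Br at 0° (1.7); iPr at 120° is eclipsed with CN at 120° (2.4); OCH3 at 240° is eclipsed with H at 240° (1.6). Total 5.7 kcal/mol.
Br at 60° is staggered. F at 0° is gauche with Br at 60° (0.6); iPr at 120° is gauche with Br at 60° (1.2); iPr at 120° is gauche with CN at 180° (1.0); OCH3 at 240° is gauche with CN at 180° (0.5). Total 3.3 kcal/mol.
Br at 120° is eclipsed. F at 0° is eclipsed with H at 0° (1.2); iPr at 120° is eclipsed with Br at 120° (3.3); OCH3 at 240° is eclipsed with CN at 240° (2.1). Total 6.6 kcal/mol.
Br at 180° is staggered. F at 0° is gauche with CN at 300° (0.5); iPr at 120° is gauche with Br at 180° (1.2); OCH3 at 240° is gauche with Br at 180° (0.8); OCH3 at 240° is gauche with CN at 300° (0.5). Total 3.0 kcal/mol.
Br at 240° is eclipsed. F at 0° is eclipsed with CN at 0° (1.8); iPr at 120° is eclipsed with H at 120° (2.1); OCH3 at 240° is eclipsed with Br at 240° (2.1). Total 6.0 kcal/mol.
Br at 300° is staggered. F at 0° is gauche with Br at 300° (0.6); F at 0° is gauche with CN at 60° (0.5); iPr at 120° is gauche with CN at 60° (1.0); OCH3 at 240° is gauche with Br at 300° (0.8). Total 2.9 kcal/mol.
The minimum (2.9 kcal/mol) occurs with Br at 300°.

300°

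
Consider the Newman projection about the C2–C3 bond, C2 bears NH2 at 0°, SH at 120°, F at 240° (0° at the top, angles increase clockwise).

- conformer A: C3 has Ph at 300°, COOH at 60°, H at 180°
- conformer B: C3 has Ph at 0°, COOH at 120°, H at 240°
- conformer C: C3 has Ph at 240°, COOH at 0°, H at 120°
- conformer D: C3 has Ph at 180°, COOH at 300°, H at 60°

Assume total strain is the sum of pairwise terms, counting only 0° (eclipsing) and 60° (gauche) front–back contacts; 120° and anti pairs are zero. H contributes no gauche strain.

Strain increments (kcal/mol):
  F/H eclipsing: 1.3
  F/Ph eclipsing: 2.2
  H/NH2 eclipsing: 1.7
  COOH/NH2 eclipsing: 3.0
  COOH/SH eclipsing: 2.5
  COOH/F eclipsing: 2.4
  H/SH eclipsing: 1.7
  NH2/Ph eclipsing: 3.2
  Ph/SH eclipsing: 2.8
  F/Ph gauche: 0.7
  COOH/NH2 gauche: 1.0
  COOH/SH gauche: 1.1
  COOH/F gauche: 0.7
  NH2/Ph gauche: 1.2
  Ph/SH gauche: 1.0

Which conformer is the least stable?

A (staggered): NH2(0°)/Ph(300°) gauche 1.2; NH2(0°)/COOH(60°) gauche 1.0; SH(120°)/COOH(60°) gauche 1.1; F(240°)/Ph(300°) gauche 0.7 → 4.0 kcal/mol.
B (eclipsed): NH2(0°)/Ph(0°) eclipsed 3.2; SH(120°)/COOH(120°) eclipsed 2.5; F(240°)/H(240°) eclipsed 1.3 → 7.0 kcal/mol.
C (eclipsed): NH2(0°)/COOH(0°) eclipsed 3.0; SH(120°)/H(120°) eclipsed 1.7; F(240°)/Ph(240°) eclipsed 2.2 → 6.9 kcal/mol.
D (staggered): NH2(0°)/COOH(300°) gauche 1.0; SH(120°)/Ph(180°) gauche 1.0; F(240°)/Ph(180°) gauche 0.7; F(240°)/COOH(300°) gauche 0.7 → 3.4 kcal/mol.
B has the highest total (7.0 kcal/mol).

B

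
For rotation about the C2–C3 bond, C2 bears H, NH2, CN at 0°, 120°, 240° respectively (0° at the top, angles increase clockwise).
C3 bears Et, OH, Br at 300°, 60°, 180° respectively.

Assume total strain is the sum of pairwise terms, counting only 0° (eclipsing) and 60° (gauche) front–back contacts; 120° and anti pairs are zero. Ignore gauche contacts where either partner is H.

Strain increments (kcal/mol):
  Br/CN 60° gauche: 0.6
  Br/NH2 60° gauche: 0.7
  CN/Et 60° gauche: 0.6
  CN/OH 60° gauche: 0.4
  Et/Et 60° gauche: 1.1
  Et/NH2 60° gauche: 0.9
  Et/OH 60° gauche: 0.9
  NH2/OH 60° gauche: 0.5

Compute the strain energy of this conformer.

This conformer (staggered): NH2–OH gauche, NH2–Br gauche, CN–Et gauche, CN–Br gauche; 0.5 + 0.7 + 0.6 + 0.6 = 2.4 kcal/mol.

2.4 kcal/mol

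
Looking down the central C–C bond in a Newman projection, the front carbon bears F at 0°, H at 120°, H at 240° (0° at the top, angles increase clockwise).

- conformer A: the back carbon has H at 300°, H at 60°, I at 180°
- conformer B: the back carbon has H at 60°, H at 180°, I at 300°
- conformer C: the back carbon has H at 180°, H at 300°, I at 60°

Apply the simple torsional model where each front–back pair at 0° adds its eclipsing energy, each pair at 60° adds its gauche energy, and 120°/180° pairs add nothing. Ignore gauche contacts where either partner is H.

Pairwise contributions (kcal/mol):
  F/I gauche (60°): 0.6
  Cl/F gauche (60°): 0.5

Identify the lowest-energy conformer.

A (staggered): no non-H gauche contacts → 0.0 kcal/mol.
B (staggered): F–I gauche; 0.6 = 0.6 kcal/mol.
C (staggered): F–I gauche; 0.6 = 0.6 kcal/mol.
A has the lowest total (0.0 kcal/mol).

A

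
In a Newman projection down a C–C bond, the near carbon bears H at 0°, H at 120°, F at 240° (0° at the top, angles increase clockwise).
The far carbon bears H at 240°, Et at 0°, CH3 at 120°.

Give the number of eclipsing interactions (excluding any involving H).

Every eclipsing pair involves H, so the count is 0.

0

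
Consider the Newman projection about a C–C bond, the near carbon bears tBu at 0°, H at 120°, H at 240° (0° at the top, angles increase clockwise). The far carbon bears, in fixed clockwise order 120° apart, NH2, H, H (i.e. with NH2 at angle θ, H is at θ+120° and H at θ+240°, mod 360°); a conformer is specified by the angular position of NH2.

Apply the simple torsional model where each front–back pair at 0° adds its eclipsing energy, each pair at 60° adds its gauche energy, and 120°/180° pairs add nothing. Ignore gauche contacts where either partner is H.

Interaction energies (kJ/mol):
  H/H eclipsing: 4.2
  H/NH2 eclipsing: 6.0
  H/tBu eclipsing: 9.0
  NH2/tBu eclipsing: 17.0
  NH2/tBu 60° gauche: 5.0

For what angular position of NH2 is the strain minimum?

180°

NH2 at 0° (eclipsed): tBu(0°)/NH2(0°) eclipsed 17.0; H(120°)/H(120°) eclipsed 4.2; H(240°)/H(240°) eclipsed 4.2 → 25.4 kJ/mol.
NH2 at 60° (staggered): tBu(0°)/NH2(60°) gauche 5.0 → 5.0 kJ/mol.
NH2 at 120° (eclipsed): tBu(0°)/H(0°) eclipsed 9.0; H(120°)/NH2(120°) eclipsed 6.0; H(240°)/H(240°) eclipsed 4.2 → 19.2 kJ/mol.
NH2 at 180° (staggered): no non-H gauche contacts → 0.0 kJ/mol.
NH2 at 240° (eclipsed): tBu(0°)/H(0°) eclipsed 9.0; H(120°)/H(120°) eclipsed 4.2; H(240°)/NH2(240°) eclipsed 6.0 → 19.2 kJ/mol.
NH2 at 300° (staggered): tBu(0°)/NH2(300°) gauche 5.0 → 5.0 kJ/mol.
The minimum (0.0 kJ/mol) occurs with NH2 at 180°.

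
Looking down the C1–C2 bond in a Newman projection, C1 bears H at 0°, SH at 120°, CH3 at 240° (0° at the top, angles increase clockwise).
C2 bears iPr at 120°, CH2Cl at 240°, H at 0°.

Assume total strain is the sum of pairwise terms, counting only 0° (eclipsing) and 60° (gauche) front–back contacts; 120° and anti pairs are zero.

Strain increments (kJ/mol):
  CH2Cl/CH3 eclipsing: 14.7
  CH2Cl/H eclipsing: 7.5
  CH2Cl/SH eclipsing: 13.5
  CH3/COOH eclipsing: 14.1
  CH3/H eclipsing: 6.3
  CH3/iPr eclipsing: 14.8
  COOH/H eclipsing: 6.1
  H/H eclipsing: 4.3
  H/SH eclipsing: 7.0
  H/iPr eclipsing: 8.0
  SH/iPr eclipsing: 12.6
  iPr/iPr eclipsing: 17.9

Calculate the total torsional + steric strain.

31.6 kJ/mol

This conformer (eclipsed): H–H eclipsed, SH–iPr eclipsed, CH3–CH2Cl eclipsed; 4.3 + 12.6 + 14.7 = 31.6 kJ/mol.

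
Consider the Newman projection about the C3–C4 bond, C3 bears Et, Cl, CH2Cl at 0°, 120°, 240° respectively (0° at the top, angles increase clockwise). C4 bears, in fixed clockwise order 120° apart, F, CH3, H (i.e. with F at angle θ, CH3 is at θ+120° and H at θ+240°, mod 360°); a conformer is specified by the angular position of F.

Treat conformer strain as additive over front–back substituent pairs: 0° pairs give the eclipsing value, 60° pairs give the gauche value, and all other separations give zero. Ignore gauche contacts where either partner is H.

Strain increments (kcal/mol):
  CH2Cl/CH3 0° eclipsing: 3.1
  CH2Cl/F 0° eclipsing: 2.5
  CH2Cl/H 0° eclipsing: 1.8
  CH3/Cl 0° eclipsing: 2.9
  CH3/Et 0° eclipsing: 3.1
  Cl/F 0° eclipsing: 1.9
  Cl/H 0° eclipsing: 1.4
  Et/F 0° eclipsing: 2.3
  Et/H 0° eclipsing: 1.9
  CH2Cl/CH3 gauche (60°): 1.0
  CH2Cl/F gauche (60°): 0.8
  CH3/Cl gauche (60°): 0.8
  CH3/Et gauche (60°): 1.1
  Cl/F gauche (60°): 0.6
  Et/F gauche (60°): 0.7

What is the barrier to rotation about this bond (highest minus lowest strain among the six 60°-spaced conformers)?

F at 0° (eclipsed): Et–F eclipsed, Cl–CH3 eclipsed, CH2Cl–H eclipsed; 2.3 + 2.9 + 1.8 = 7.0 kcal/mol.
F at 60° (staggered): Et–F gauche, Cl–F gauche, Cl–CH3 gauche, CH2Cl–CH3 gauche; 0.7 + 0.6 + 0.8 + 1.0 = 3.1 kcal/mol.
F at 120° (eclipsed): Et–H eclipsed, Cl–F eclipsed, CH2Cl–CH3 eclipsed; 1.9 + 1.9 + 3.1 = 6.9 kcal/mol.
F at 180° (staggered): Et–CH3 gauche, Cl–F gauche, CH2Cl–F gauche, CH2Cl–CH3 gauche; 1.1 + 0.6 + 0.8 + 1.0 = 3.5 kcal/mol.
F at 240° (eclipsed): Et–CH3 eclipsed, Cl–H eclipsed, CH2Cl–F eclipsed; 3.1 + 1.4 + 2.5 = 7.0 kcal/mol.
F at 300° (staggered): Et–F gauche, Et–CH3 gauche, Cl–CH3 gauche, CH2Cl–F gauche; 0.7 + 1.1 + 0.8 + 0.8 = 3.4 kcal/mol.
Max at 0° (7.0 kcal/mol), min at 60° (3.1 kcal/mol); barrier = 3.9 kcal/mol.

3.9 kcal/mol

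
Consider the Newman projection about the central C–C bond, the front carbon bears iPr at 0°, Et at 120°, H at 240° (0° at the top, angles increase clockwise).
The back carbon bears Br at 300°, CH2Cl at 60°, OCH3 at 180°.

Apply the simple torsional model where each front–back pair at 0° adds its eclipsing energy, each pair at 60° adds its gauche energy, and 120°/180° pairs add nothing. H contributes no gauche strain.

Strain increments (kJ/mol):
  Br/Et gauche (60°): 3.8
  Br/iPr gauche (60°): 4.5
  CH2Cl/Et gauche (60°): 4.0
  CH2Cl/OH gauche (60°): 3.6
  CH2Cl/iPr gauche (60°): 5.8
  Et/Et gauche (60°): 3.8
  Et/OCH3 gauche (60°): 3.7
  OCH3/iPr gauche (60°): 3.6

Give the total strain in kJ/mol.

This conformer (staggered): iPr(0°)/Br(300°) gauche 4.5; iPr(0°)/CH2Cl(60°) gauche 5.8; Et(120°)/CH2Cl(60°) gauche 4.0; Et(120°)/OCH3(180°) gauche 3.7 → 18.0 kJ/mol.

18.0 kJ/mol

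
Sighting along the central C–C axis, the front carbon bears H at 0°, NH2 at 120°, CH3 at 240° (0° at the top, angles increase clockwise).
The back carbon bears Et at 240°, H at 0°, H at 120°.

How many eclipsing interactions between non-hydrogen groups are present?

1

Non-H eclipsing pairs: CH3(240°)/Et(240°) — 1 interaction.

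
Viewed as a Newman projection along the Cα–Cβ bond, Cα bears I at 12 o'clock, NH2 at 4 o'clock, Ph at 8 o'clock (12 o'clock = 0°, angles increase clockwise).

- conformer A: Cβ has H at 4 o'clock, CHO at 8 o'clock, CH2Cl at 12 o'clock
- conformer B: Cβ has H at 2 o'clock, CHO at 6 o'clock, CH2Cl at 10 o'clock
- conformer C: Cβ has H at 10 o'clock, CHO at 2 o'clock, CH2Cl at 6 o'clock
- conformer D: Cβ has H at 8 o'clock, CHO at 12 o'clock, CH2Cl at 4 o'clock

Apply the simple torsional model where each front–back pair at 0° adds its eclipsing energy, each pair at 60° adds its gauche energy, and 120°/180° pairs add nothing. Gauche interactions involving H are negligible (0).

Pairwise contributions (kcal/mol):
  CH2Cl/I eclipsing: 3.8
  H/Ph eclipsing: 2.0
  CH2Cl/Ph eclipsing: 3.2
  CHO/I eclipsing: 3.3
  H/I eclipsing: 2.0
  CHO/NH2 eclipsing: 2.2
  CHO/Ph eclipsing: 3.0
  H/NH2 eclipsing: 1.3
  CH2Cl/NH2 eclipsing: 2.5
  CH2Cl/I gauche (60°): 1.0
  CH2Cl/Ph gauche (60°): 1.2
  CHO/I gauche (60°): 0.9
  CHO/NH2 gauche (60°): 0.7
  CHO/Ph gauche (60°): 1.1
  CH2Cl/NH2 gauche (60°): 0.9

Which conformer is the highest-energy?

A (eclipsed): I(0°)/CH2Cl(0°) eclipsed 3.8; NH2(120°)/H(120°) eclipsed 1.3; Ph(240°)/CHO(240°) eclipsed 3.0 → 8.1 kcal/mol.
B (staggered): I(0°)/CH2Cl(300°) gauche 1.0; NH2(120°)/CHO(180°) gauche 0.7; Ph(240°)/CHO(180°) gauche 1.1; Ph(240°)/CH2Cl(300°) gauche 1.2 → 4.0 kcal/mol.
C (staggered): I(0°)/CHO(60°) gauche 0.9; NH2(120°)/CHO(60°) gauche 0.7; NH2(120°)/CH2Cl(180°) gauche 0.9; Ph(240°)/CH2Cl(180°) gauche 1.2 → 3.7 kcal/mol.
D (eclipsed): I(0°)/CHO(0°) eclipsed 3.3; NH2(120°)/CH2Cl(120°) eclipsed 2.5; Ph(240°)/H(240°) eclipsed 2.0 → 7.8 kcal/mol.
A has the highest total (8.1 kcal/mol).

A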